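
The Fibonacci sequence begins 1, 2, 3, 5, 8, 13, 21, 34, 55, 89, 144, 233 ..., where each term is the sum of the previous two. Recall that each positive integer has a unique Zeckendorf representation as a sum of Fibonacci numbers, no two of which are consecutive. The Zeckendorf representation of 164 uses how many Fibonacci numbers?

4

Greedy algorithm:
144 ≤ 164 < 233, so take 144; remainder 20
13 ≤ 20 < 21, so take 13; remainder 7
5 ≤ 7 < 8, so take 5; remainder 2
2 ≤ 2 < 3, so take 2; remainder 0
164 = 144 + 13 + 5 + 2, which has 4 terms.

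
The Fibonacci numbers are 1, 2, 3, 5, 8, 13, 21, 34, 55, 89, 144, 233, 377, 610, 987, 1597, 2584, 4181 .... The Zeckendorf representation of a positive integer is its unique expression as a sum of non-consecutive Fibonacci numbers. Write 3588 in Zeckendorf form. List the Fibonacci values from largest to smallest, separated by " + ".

Greedily peel off the largest Fibonacci term at each step:
largest Fibonacci ≤ 3588 is 2584; 3588 − 2584 = 1004
largest Fibonacci ≤ 1004 is 987; 1004 − 987 = 17
largest Fibonacci ≤ 17 is 13; 17 − 13 = 4
largest Fibonacci ≤ 4 is 3; 4 − 3 = 1
largest Fibonacci ≤ 1 is 1; 1 − 1 = 0
So 3588 = 2584 + 987 + 13 + 3 + 1, with no two terms consecutive in the sequence.

2584 + 987 + 13 + 3 + 1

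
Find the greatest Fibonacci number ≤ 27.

21

21 ≤ 27 < 34, so the largest Fibonacci number not exceeding 27 is 21.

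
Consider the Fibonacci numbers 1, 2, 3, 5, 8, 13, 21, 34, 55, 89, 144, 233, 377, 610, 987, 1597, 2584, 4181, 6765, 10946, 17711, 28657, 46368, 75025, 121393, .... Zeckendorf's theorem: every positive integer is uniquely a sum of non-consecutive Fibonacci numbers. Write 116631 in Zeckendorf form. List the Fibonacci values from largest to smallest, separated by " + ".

Greedily peel off the largest Fibonacci term at each step:
116631 − 75025 = 41606
41606 − 28657 = 12949
12949 − 10946 = 2003
2003 − 1597 = 406
406 − 377 = 29
29 − 21 = 8
8 − 8 = 0
So 116631 = 75025 + 28657 + 10946 + 1597 + 377 + 21 + 8, with no two terms consecutive in the sequence.

75025 + 28657 + 10946 + 1597 + 377 + 21 + 8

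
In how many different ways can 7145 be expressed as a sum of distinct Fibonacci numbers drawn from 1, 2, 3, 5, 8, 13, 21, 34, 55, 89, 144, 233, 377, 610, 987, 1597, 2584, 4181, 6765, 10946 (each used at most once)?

42

7145 = 6765+377+3 = 6765+377+2+1 = 6765+233+144+3 = … (39 more), for 42 in all.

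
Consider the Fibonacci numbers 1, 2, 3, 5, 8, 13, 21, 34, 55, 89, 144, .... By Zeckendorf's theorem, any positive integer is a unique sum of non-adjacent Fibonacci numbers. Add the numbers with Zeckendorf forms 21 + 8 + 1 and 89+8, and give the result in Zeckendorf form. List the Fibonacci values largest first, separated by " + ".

89 + 34 + 3 + 1

The two numbers are 30 and 97, so their sum is 127.
Greedy algorithm:
take 89 (≤ 127); 127 − 89 = 38
take 34 (≤ 38); 38 − 34 = 4
take 3 (≤ 4); 4 − 3 = 1
take 1 (≤ 1); 1 − 1 = 0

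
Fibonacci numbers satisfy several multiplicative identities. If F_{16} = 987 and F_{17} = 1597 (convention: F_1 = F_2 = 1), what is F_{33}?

3524578

By F_{2k+1} = F_k² + F_{k+1}²: F_{33} = 987² + 1597² = 974169 + 2550409 = 3524578.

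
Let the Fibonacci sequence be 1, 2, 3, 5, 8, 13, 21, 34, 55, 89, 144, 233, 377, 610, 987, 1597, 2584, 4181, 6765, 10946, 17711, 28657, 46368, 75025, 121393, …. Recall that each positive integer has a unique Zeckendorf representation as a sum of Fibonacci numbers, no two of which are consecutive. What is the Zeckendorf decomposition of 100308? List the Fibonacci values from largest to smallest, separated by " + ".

75025 + 17711 + 6765 + 610 + 144 + 34 + 13 + 5 + 1

Greedy algorithm:
take 75025 (≤ 100308); 100308 − 75025 = 25283
take 17711 (≤ 25283); 25283 − 17711 = 7572
take 6765 (≤ 7572); 7572 − 6765 = 807
take 610 (≤ 807); 807 − 610 = 197
take 144 (≤ 197); 197 − 144 = 53
take 34 (≤ 53); 53 − 34 = 19
take 13 (≤ 19); 19 − 13 = 6
take 5 (≤ 6); 6 − 5 = 1
take 1 (≤ 1); 1 − 1 = 0
So 100308 = 75025 + 17711 + 6765 + 610 + 144 + 34 + 13 + 5 + 1, with no two terms consecutive in the sequence.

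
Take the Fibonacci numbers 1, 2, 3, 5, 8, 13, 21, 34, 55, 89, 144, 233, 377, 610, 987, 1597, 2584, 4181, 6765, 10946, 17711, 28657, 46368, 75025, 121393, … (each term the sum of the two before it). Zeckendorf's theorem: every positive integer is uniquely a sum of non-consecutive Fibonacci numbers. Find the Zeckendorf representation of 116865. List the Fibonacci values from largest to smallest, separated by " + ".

75025 + 28657 + 10946 + 1597 + 610 + 21 + 8 + 1

largest Fibonacci ≤ 116865 is 75025; 116865 − 75025 = 41840
largest Fibonacci ≤ 41840 is 28657; 41840 − 28657 = 13183
largest Fibonacci ≤ 13183 is 10946; 13183 − 10946 = 2237
largest Fibonacci ≤ 2237 is 1597; 2237 − 1597 = 640
largest Fibonacci ≤ 640 is 610; 640 − 610 = 30
largest Fibonacci ≤ 30 is 21; 30 − 21 = 9
largest Fibonacci ≤ 9 is 8; 9 − 8 = 1
largest Fibonacci ≤ 1 is 1; 1 − 1 = 0
So 116865 = 75025 + 28657 + 10946 + 1597 + 610 + 21 + 8 + 1, with no two terms consecutive in the sequence.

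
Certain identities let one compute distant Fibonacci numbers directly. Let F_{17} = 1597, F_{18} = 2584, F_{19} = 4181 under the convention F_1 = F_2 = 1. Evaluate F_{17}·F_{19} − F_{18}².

1

1597·4181 − 2584² = 6677057 − 6677056 = 1. (Cassini's identity: F_{k−1}F_{k+1} − F_k² = (−1)^k.)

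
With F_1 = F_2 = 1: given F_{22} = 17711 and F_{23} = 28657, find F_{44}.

By the doubling identity F_{2k} = F_k(2F_{k+1} − F_k): F_{44} = 17711·(2·28657 − 17711) = 17711·39603 = 701408733.

701408733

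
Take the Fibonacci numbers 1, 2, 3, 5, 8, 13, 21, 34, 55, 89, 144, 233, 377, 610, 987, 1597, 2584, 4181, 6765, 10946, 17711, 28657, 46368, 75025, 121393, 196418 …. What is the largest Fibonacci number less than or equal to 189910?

121393

121393 ≤ 189910 < 196418, so the largest Fibonacci number not exceeding 189910 is 121393.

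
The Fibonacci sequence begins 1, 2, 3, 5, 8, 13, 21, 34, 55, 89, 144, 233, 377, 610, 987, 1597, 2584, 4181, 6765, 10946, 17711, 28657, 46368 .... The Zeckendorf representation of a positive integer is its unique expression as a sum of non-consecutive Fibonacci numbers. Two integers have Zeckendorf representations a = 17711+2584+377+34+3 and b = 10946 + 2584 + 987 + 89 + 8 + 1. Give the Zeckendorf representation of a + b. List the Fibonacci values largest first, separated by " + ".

28657 + 4181 + 1597 + 610 + 233 + 34 + 8 + 3 + 1

The two numbers are 20709 and 14615, so their sum is 35324.
35324 − 28657 = 6667
6667 − 4181 = 2486
2486 − 1597 = 889
889 − 610 = 279
279 − 233 = 46
46 − 34 = 12
12 − 8 = 4
4 − 3 = 1
1 − 1 = 0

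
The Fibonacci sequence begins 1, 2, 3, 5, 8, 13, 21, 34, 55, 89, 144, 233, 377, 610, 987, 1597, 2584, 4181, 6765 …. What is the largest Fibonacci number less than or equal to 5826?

4181

4181 ≤ 5826 < 6765, so the largest Fibonacci number not exceeding 5826 is 4181.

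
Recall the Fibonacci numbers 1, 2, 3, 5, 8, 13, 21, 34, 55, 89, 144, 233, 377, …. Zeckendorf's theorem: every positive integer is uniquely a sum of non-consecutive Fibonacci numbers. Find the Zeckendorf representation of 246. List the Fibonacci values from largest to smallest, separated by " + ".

233 + 13

subtract 233 from 246: 13 remains
subtract 13 from 13: 0 remains
So 246 = 233 + 13, with no two terms consecutive in the sequence.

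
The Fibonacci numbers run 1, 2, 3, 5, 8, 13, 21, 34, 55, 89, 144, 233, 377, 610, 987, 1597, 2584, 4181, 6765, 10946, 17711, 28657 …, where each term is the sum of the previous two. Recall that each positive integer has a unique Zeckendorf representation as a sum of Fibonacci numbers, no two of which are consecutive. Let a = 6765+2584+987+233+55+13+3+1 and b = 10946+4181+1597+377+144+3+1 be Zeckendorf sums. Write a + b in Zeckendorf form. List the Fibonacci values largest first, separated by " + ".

The two numbers are 10641 and 17249, so their sum is 27890.
take 17711 (≤ 27890); 27890 − 17711 = 10179
take 6765 (≤ 10179); 10179 − 6765 = 3414
take 2584 (≤ 3414); 3414 − 2584 = 830
take 610 (≤ 830); 830 − 610 = 220
take 144 (≤ 220); 220 − 144 = 76
take 55 (≤ 76); 76 − 55 = 21
take 21 (≤ 21); 21 − 21 = 0

17711 + 6765 + 2584 + 610 + 144 + 55 + 21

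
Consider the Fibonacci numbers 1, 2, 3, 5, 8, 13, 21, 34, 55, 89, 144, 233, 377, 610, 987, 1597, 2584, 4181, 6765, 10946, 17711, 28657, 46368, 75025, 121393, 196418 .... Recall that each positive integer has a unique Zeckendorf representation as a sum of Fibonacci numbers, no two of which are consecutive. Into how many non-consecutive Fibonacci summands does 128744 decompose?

Greedily peel off the largest Fibonacci term at each step:
128744: greatest Fibonacci not exceeding it is 121393, leaving 7351
7351: greatest Fibonacci not exceeding it is 6765, leaving 586
586: greatest Fibonacci not exceeding it is 377, leaving 209
209: greatest Fibonacci not exceeding it is 144, leaving 65
65: greatest Fibonacci not exceeding it is 55, leaving 10
10: greatest Fibonacci not exceeding it is 8, leaving 2
2: greatest Fibonacci not exceeding it is 2, leaving 0
128744 = 121393 + 6765 + 377 + 144 + 55 + 8 + 2, which has 7 terms.

7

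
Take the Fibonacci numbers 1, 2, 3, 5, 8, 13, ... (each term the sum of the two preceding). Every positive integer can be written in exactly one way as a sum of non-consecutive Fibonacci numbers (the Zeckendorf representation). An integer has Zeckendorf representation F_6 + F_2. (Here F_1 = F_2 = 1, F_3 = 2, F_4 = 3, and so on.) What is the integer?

9

F_6 + F_2 = 8 + 1 = 9.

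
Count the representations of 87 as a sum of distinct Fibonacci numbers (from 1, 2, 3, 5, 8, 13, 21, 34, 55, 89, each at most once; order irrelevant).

Each representation comes from the Zeckendorf form by replacing some F_k with F_{k−1} + F_{k−2} where possible.
87 = 55+21+8+3 = 55+21+8+2+1 = 55+21+5+3+2+1 = 55+13+8+5+3+2+1 = 34+21+13+8+5+3+2+1 — 5 representations.

5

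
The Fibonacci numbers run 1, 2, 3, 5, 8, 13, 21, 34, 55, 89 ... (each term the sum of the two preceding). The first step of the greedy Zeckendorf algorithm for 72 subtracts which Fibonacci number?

55

55 ≤ 72 < 89, so the largest Fibonacci number not exceeding 72 is 55.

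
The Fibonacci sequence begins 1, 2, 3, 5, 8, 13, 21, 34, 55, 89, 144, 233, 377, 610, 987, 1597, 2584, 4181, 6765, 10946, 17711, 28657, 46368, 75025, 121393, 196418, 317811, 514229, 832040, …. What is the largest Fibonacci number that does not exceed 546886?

514229

514229 ≤ 546886 < 832040, so the largest Fibonacci number not exceeding 546886 is 514229.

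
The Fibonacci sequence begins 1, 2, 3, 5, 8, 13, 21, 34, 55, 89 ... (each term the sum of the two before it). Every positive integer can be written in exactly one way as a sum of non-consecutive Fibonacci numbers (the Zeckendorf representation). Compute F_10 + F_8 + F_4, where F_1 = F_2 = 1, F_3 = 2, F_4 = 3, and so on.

79

F_10 + F_8 + F_4 = 55 + 21 + 3 = 79.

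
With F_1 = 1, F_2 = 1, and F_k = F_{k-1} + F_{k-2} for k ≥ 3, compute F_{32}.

2178309

Iterating the recurrence up to F_{24} = 46368 and F_{23} = 28657:
F_{25} = F_{24} + F_{23} = 46368 + 28657 = 75025
F_{26} = F_{25} + F_{24} = 75025 + 46368 = 121393
F_{27} = F_{26} + F_{25} = 121393 + 75025 = 196418
F_{28} = F_{27} + F_{26} = 196418 + 121393 = 317811
F_{29} = F_{28} + F_{27} = 317811 + 196418 = 514229
F_{30} = F_{29} + F_{28} = 514229 + 317811 = 832040
F_{31} = F_{30} + F_{29} = 832040 + 514229 = 1346269
F_{32} = F_{31} + F_{30} = 1346269 + 832040 = 2178309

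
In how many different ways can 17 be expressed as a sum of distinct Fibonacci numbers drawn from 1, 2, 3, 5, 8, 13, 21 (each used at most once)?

2

Each representation comes from the Zeckendorf form by replacing some F_k with F_{k−1} + F_{k−2} where possible.
17 = 13+3+1 = 8+5+3+1 — 2 representations.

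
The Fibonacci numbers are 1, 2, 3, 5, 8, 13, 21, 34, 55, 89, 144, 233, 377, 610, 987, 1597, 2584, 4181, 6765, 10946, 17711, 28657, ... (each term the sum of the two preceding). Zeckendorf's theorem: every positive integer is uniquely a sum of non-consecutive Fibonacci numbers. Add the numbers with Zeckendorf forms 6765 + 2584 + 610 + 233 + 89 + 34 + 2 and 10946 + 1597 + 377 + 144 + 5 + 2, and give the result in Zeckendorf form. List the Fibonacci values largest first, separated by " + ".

The two numbers are 10317 and 13071, so their sum is 23388.
largest Fibonacci ≤ 23388 is 17711; 23388 − 17711 = 5677
largest Fibonacci ≤ 5677 is 4181; 5677 − 4181 = 1496
largest Fibonacci ≤ 1496 is 987; 1496 − 987 = 509
largest Fibonacci ≤ 509 is 377; 509 − 377 = 132
largest Fibonacci ≤ 132 is 89; 132 − 89 = 43
largest Fibonacci ≤ 43 is 34; 43 − 34 = 9
largest Fibonacci ≤ 9 is 8; 9 − 8 = 1
largest Fibonacci ≤ 1 is 1; 1 − 1 = 0

17711 + 4181 + 987 + 377 + 89 + 34 + 8 + 1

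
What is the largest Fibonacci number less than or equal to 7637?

6765

6765 ≤ 7637 < 10946, so the largest Fibonacci number not exceeding 7637 is 6765.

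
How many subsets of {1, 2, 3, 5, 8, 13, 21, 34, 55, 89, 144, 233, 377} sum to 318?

8

318 = 233+55+21+8+1 = 233+55+21+5+3+1 = 144+89+55+21+8+1 = … (5 more), for 8 in all.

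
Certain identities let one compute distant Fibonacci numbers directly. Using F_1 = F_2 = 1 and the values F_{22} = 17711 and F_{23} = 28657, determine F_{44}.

701408733

By the doubling identity F_{2k} = F_k(2F_{k+1} − F_k): F_{44} = 17711·(2·28657 − 17711) = 17711·39603 = 701408733.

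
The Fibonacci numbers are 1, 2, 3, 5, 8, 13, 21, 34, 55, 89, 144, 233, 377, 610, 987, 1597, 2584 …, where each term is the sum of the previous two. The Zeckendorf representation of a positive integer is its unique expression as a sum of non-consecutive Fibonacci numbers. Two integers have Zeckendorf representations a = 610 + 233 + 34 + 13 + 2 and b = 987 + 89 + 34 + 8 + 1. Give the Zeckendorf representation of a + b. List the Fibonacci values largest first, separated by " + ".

1597 + 377 + 34 + 3

The two numbers are 892 and 1119, so their sum is 2011.
Greedily peel off the largest Fibonacci term at each step:
2011: greatest Fibonacci not exceeding it is 1597, leaving 414
414: greatest Fibonacci not exceeding it is 377, leaving 37
37: greatest Fibonacci not exceeding it is 34, leaving 3
3: greatest Fibonacci not exceeding it is 3, leaving 0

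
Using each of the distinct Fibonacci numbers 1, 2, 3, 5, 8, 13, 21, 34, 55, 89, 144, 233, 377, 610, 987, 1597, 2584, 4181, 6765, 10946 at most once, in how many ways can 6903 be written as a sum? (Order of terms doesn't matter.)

Starting from the Zeckendorf form and repeatedly splitting a term F_k into F_{k−1} + F_{k−2} (when neither is already used) reaches every representation.
6903 = 6765+89+34+13+2 = 6765+89+34+8+5+2 = 4181+2584+89+34+13+2 = 6765+89+21+13+8+5+2 = … (16 more), for 20 in all.

20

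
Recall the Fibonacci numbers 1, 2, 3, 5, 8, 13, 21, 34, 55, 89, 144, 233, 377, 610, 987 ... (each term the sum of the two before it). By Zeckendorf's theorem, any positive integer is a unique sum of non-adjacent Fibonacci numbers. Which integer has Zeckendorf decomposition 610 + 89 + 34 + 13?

610 + 89 + 34 + 13 = 746.

746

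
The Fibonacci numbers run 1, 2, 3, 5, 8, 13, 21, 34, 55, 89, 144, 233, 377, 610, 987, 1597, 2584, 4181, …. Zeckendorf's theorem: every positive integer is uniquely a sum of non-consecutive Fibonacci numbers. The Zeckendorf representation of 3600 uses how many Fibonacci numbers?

4

2584 ≤ 3600 < 4181, so take 2584; remainder 1016
987 ≤ 1016 < 1597, so take 987; remainder 29
21 ≤ 29 < 34, so take 21; remainder 8
8 ≤ 8 < 13, so take 8; remainder 0
3600 = 2584 + 987 + 21 + 8, which has 4 terms.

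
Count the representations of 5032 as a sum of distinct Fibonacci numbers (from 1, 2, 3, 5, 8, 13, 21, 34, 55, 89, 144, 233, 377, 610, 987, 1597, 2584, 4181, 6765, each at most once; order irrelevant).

Starting from the Zeckendorf form and repeatedly splitting a term F_k into F_{k−1} + F_{k−2} (when neither is already used) reaches every representation.
5032 = 4181+610+233+8 = 4181+610+233+5+3 = 4181+610+144+89+8 = … (48 more), for 51 in all.

51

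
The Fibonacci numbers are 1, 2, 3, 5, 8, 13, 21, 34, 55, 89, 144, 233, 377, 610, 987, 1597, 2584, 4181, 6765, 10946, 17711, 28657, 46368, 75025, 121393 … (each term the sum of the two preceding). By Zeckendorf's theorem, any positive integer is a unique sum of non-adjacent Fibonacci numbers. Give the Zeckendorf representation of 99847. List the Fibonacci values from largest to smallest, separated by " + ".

Greedy algorithm:
take 75025 (≤ 99847); 99847 − 75025 = 24822
take 17711 (≤ 24822); 24822 − 17711 = 7111
take 6765 (≤ 7111); 7111 − 6765 = 346
take 233 (≤ 346); 346 − 233 = 113
take 89 (≤ 113); 113 − 89 = 24
take 21 (≤ 24); 24 − 21 = 3
take 3 (≤ 3); 3 − 3 = 0
So 99847 = 75025 + 17711 + 6765 + 233 + 89 + 21 + 3, with no two terms consecutive in the sequence.

75025 + 17711 + 6765 + 233 + 89 + 21 + 3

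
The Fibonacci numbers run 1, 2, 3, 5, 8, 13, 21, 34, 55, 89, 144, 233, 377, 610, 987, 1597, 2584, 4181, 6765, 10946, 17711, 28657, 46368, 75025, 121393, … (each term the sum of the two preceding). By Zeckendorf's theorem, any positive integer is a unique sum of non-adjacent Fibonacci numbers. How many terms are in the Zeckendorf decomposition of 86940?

Greedy algorithm:
75025 ≤ 86940 < 121393, so take 75025; remainder 11915
10946 ≤ 11915 < 17711, so take 10946; remainder 969
610 ≤ 969 < 987, so take 610; remainder 359
233 ≤ 359 < 377, so take 233; remainder 126
89 ≤ 126 < 144, so take 89; remainder 37
34 ≤ 37 < 55, so take 34; remainder 3
3 ≤ 3 < 5, so take 3; remainder 0
86940 = 75025 + 10946 + 610 + 233 + 89 + 34 + 3, which has 7 terms.

7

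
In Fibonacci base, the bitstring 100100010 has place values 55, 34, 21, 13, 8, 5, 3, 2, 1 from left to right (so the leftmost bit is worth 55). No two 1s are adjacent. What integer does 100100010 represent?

70

Summing the place values of the 1 bits: 55 + 13 + 2 = 70.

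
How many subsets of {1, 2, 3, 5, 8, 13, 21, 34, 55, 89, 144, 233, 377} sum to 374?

6

Each representation comes from the Zeckendorf form by replacing some F_k with F_{k−1} + F_{k−2} where possible.
374 = 233+89+34+13+5 = 233+89+34+13+3+2 = 233+89+34+8+5+3+2 = … (3 more), for 6 in all.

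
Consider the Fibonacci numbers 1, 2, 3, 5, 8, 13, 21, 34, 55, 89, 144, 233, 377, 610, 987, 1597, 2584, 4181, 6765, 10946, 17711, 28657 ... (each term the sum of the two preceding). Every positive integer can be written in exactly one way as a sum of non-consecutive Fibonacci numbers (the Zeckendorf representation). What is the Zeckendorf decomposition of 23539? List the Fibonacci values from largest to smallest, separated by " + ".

Greedy algorithm:
23539: greatest Fibonacci not exceeding it is 17711, leaving 5828
5828: greatest Fibonacci not exceeding it is 4181, leaving 1647
1647: greatest Fibonacci not exceeding it is 1597, leaving 50
50: greatest Fibonacci not exceeding it is 34, leaving 16
16: greatest Fibonacci not exceeding it is 13, leaving 3
3: greatest Fibonacci not exceeding it is 3, leaving 0
So 23539 = 17711 + 4181 + 1597 + 34 + 13 + 3, with no two terms consecutive in the sequence.

17711 + 4181 + 1597 + 34 + 13 + 3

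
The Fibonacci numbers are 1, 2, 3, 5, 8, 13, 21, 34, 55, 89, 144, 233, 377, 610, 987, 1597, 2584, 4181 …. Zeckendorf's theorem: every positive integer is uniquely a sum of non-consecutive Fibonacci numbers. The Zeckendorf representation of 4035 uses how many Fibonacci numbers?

Repeatedly subtract the largest Fibonacci number that fits:
largest Fibonacci ≤ 4035 is 2584; 4035 − 2584 = 1451
largest Fibonacci ≤ 1451 is 987; 1451 − 987 = 464
largest Fibonacci ≤ 464 is 377; 464 − 377 = 87
largest Fibonacci ≤ 87 is 55; 87 − 55 = 32
largest Fibonacci ≤ 32 is 21; 32 − 21 = 11
largest Fibonacci ≤ 11 is 8; 11 − 8 = 3
largest Fibonacci ≤ 3 is 3; 3 − 3 = 0
4035 = 2584 + 987 + 377 + 55 + 21 + 8 + 3, which has 7 terms.

7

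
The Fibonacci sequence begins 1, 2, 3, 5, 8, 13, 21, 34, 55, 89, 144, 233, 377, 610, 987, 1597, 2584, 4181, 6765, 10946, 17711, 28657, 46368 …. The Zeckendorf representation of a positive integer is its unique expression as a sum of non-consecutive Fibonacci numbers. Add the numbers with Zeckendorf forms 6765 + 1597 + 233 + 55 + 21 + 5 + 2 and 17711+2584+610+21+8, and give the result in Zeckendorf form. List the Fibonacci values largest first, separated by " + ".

The two numbers are 8678 and 20934, so their sum is 29612.
Repeatedly subtract the largest Fibonacci number that fits:
29612: greatest Fibonacci not exceeding it is 28657, leaving 955
955: greatest Fibonacci not exceeding it is 610, leaving 345
345: greatest Fibonacci not exceeding it is 233, leaving 112
112: greatest Fibonacci not exceeding it is 89, leaving 23
23: greatest Fibonacci not exceeding it is 21, leaving 2
2: greatest Fibonacci not exceeding it is 2, leaving 0

28657 + 610 + 233 + 89 + 21 + 2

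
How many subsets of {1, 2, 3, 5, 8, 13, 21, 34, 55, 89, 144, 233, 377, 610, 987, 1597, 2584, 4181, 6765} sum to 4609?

27

Each representation comes from the Zeckendorf form by replacing some F_k with F_{k−1} + F_{k−2} where possible.
4609 = 4181+377+34+13+3+1 = 4181+377+34+8+5+3+1 = 4181+233+144+34+13+3+1 = 2584+1597+377+34+13+3+1 = 4181+377+21+13+8+5+3+1 = … (22 more), for 27 in all.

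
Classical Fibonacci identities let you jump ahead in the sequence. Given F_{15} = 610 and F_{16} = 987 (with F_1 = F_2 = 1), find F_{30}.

By the doubling identity F_{2k} = F_k(2F_{k+1} − F_k): F_{30} = 610·(2·987 − 610) = 610·1364 = 832040.

832040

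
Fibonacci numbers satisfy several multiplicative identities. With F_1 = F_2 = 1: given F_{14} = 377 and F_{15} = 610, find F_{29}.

By F_{2k+1} = F_k² + F_{k+1}²: F_{29} = 377² + 610² = 142129 + 372100 = 514229.

514229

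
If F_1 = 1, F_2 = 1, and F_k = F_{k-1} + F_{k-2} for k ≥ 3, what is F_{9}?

34

Iterating the recurrence up to F_{2} = 1 and F_{1} = 1:
F_{3} = F_{2} + F_{1} = 1 + 1 = 2
F_{4} = F_{3} + F_{2} = 2 + 1 = 3
F_{5} = F_{4} + F_{3} = 3 + 2 = 5
F_{6} = F_{5} + F_{4} = 5 + 3 = 8
F_{7} = F_{6} + F_{5} = 8 + 5 = 13
F_{8} = F_{7} + F_{6} = 13 + 8 = 21
F_{9} = F_{8} + F_{7} = 21 + 13 = 34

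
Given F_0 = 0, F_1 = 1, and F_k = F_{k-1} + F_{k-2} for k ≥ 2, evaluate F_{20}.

6765

Iterating the recurrence up to F_{13} = 233 and F_{12} = 144:
F_{14} = F_{13} + F_{12} = 233 + 144 = 377
F_{15} = F_{14} + F_{13} = 377 + 233 = 610
F_{16} = F_{15} + F_{14} = 610 + 377 = 987
F_{17} = F_{16} + F_{15} = 987 + 610 = 1597
F_{18} = F_{17} + F_{16} = 1597 + 987 = 2584
F_{19} = F_{18} + F_{17} = 2584 + 1597 = 4181
F_{20} = F_{19} + F_{18} = 4181 + 2584 = 6765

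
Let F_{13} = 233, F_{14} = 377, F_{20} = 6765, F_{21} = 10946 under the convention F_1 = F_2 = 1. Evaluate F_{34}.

5702887

By the addition formula F_{m+n} = F_m F_{n+1} + F_{m−1} F_n with m=14, n=20: F_{34} = 377·10946 + 233·6765 = 4126642 + 1576245 = 5702887.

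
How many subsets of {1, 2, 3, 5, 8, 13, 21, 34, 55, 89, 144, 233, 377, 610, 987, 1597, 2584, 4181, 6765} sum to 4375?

48

Starting from the Zeckendorf form and repeatedly splitting a term F_k into F_{k−1} + F_{k−2} (when neither is already used) reaches every representation.
4375 = 4181+144+34+13+3 = 4181+144+34+13+2+1 = 4181+144+34+8+5+3 = … (45 more), for 48 in all.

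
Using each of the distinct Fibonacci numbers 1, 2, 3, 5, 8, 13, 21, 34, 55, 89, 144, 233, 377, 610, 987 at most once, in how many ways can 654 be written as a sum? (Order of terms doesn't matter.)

Starting from the Zeckendorf form and repeatedly splitting a term F_k into F_{k−1} + F_{k−2} (when neither is already used) reaches every representation.
654 = 610+34+8+2 = 610+34+5+3+2 = 610+21+13+8+2 = … (11 more), for 14 in all.

14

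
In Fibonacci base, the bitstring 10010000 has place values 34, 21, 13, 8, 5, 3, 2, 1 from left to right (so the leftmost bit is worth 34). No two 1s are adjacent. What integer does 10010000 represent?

42

Summing the place values of the 1 bits: 34 + 8 = 42.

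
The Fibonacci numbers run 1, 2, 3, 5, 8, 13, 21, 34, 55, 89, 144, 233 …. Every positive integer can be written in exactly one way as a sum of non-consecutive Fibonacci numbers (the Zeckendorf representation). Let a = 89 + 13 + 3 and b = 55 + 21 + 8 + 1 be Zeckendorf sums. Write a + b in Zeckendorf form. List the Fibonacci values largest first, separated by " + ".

144 + 34 + 8 + 3 + 1

The two numbers are 105 and 85, so their sum is 190.
largest Fibonacci ≤ 190 is 144; 190 − 144 = 46
largest Fibonacci ≤ 46 is 34; 46 − 34 = 12
largest Fibonacci ≤ 12 is 8; 12 − 8 = 4
largest Fibonacci ≤ 4 is 3; 4 − 3 = 1
largest Fibonacci ≤ 1 is 1; 1 − 1 = 0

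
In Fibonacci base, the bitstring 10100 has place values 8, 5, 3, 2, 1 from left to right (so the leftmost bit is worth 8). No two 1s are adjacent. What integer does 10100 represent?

Summing the place values of the 1 bits: 8 + 3 = 11.

11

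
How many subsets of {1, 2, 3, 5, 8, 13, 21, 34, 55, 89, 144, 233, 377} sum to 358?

7

Each representation comes from the Zeckendorf form by replacing some F_k with F_{k−1} + F_{k−2} where possible.
358 = 233+89+34+2 = 233+89+21+13+2 = 233+89+21+8+5+2 = 233+55+34+21+13+2 = … (3 more), for 7 in all.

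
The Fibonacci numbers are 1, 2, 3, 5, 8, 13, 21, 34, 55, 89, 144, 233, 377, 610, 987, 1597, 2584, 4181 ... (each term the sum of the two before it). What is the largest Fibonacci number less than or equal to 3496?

2584 ≤ 3496 < 4181, so the largest Fibonacci number not exceeding 3496 is 2584.

2584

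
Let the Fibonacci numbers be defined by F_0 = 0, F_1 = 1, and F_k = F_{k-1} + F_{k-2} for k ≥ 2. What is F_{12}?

144

Iterating the recurrence up to F_{8} = 21 and F_{7} = 13:
F_{9} = F_{8} + F_{7} = 21 + 13 = 34
F_{10} = F_{9} + F_{8} = 34 + 21 = 55
F_{11} = F_{10} + F_{9} = 55 + 34 = 89
F_{12} = F_{11} + F_{10} = 89 + 55 = 144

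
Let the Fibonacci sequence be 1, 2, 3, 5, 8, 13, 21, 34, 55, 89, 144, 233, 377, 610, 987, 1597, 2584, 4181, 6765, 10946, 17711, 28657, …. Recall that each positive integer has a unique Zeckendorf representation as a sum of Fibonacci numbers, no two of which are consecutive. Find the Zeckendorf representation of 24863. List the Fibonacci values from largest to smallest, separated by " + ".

Repeatedly subtract the largest Fibonacci number that fits:
take 17711 (≤ 24863); 24863 − 17711 = 7152
take 6765 (≤ 7152); 7152 − 6765 = 387
take 377 (≤ 387); 387 − 377 = 10
take 8 (≤ 10); 10 − 8 = 2
take 2 (≤ 2); 2 − 2 = 0
So 24863 = 17711 + 6765 + 377 + 8 + 2, with no two terms consecutive in the sequence.

17711 + 6765 + 377 + 8 + 2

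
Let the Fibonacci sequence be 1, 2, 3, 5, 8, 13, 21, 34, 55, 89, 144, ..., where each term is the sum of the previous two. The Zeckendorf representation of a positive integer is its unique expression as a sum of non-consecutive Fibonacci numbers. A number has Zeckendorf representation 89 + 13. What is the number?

102

89 + 13 = 102.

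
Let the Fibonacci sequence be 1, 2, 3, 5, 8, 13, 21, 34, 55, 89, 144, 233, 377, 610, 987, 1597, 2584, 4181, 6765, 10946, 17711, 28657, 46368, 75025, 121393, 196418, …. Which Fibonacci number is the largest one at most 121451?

121393 ≤ 121451 < 196418, so the largest Fibonacci number not exceeding 121451 is 121393.

121393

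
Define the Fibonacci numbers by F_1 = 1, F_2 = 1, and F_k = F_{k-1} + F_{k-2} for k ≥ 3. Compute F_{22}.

17711

Iterating the recurrence up to F_{18} = 2584 and F_{17} = 1597:
F_{19} = F_{18} + F_{17} = 2584 + 1597 = 4181
F_{20} = F_{19} + F_{18} = 4181 + 2584 = 6765
F_{21} = F_{20} + F_{19} = 6765 + 4181 = 10946
F_{22} = F_{21} + F_{20} = 10946 + 6765 = 17711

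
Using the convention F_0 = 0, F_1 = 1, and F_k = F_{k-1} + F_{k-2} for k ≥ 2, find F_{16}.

987

Iterating the recurrence up to F_{12} = 144 and F_{11} = 89:
F_{13} = F_{12} + F_{11} = 144 + 89 = 233
F_{14} = F_{13} + F_{12} = 233 + 144 = 377
F_{15} = F_{14} + F_{13} = 377 + 233 = 610
F_{16} = F_{15} + F_{14} = 610 + 377 = 987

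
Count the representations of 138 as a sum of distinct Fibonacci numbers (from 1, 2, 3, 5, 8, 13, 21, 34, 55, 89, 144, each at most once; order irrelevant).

Each representation comes from the Zeckendorf form by replacing some F_k with F_{k−1} + F_{k−2} where possible.
138 = 89+34+13+2 = 89+34+8+5+2 = 89+21+13+8+5+2 = … (1 more), for 4 in all.

4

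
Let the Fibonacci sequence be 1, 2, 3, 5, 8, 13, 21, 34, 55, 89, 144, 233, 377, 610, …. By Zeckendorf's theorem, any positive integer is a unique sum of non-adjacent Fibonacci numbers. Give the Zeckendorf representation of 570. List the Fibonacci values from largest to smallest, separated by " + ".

largest Fibonacci ≤ 570 is 377; 570 − 377 = 193
largest Fibonacci ≤ 193 is 144; 193 − 144 = 49
largest Fibonacci ≤ 49 is 34; 49 − 34 = 15
largest Fibonacci ≤ 15 is 13; 15 − 13 = 2
largest Fibonacci ≤ 2 is 2; 2 − 2 = 0
So 570 = 377 + 144 + 34 + 13 + 2, with no two terms consecutive in the sequence.

377 + 144 + 34 + 13 + 2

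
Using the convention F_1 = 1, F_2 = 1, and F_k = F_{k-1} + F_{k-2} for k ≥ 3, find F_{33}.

Iterating the recurrence up to F_{29} = 514229 and F_{28} = 317811:
F_{30} = F_{29} + F_{28} = 514229 + 317811 = 832040
F_{31} = F_{30} + F_{29} = 832040 + 514229 = 1346269
F_{32} = F_{31} + F_{30} = 1346269 + 832040 = 2178309
F_{33} = F_{32} + F_{31} = 2178309 + 1346269 = 3524578

3524578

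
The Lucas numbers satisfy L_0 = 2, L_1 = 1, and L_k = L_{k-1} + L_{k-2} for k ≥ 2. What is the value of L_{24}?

Iterating the recurrence up to L_{16} = 2207 and L_{15} = 1364:
L_{17} = L_{16} + L_{15} = 2207 + 1364 = 3571
L_{18} = L_{17} + L_{16} = 3571 + 2207 = 5778
L_{19} = L_{18} + L_{17} = 5778 + 3571 = 9349
L_{20} = L_{19} + L_{18} = 9349 + 5778 = 15127
L_{21} = L_{20} + L_{19} = 15127 + 9349 = 24476
L_{22} = L_{21} + L_{20} = 24476 + 15127 = 39603
L_{23} = L_{22} + L_{21} = 39603 + 24476 = 64079
L_{24} = L_{23} + L_{22} = 64079 + 39603 = 103682

103682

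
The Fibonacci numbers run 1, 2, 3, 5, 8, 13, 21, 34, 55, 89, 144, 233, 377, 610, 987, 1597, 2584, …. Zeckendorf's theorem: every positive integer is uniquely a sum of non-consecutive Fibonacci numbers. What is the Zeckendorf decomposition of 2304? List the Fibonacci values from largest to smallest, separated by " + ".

1597 + 610 + 89 + 8

subtract 1597 from 2304: 707 remains
subtract 610 from 707: 97 remains
subtract 89 from 97: 8 remains
subtract 8 from 8: 0 remains
So 2304 = 1597 + 610 + 89 + 8, with no two terms consecutive in the sequence.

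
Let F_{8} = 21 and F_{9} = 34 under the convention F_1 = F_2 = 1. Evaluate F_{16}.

By the doubling identity F_{2k} = F_k(2F_{k+1} − F_k): F_{16} = 21·(2·34 − 21) = 21·47 = 987.

987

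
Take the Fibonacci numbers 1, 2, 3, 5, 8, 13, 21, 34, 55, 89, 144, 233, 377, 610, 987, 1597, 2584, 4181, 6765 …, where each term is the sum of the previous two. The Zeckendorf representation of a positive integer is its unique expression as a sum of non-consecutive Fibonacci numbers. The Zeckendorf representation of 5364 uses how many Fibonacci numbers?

6

Greedily peel off the largest Fibonacci term at each step:
5364 − 4181 = 1183
1183 − 987 = 196
196 − 144 = 52
52 − 34 = 18
18 − 13 = 5
5 − 5 = 0
5364 = 4181 + 987 + 144 + 34 + 13 + 5, which has 6 terms.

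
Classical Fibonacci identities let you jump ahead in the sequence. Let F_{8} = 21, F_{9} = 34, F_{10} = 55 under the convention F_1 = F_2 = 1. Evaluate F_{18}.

2584

By the addition formula F_{m+n} = F_m F_{n+1} + F_{m−1} F_n with m=9, n=9: F_{18} = 34·55 + 21·34 = 1870 + 714 = 2584.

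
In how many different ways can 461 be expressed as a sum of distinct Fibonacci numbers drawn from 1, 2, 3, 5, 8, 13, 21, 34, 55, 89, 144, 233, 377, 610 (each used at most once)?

Each representation comes from the Zeckendorf form by replacing some F_k with F_{k−1} + F_{k−2} where possible.
461 = 377+55+21+8 = 377+55+21+5+3 = 233+144+55+21+8 = 377+55+21+5+2+1 = … (12 more), for 16 in all.

16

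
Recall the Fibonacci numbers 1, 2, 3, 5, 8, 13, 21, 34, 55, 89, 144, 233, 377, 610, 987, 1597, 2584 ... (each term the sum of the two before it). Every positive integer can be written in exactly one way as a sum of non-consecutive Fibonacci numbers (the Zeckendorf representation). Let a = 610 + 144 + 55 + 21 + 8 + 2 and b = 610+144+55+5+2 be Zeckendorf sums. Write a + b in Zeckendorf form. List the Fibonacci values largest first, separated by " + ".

1597 + 55 + 3 + 1

The two numbers are 840 and 816, so their sum is 1656.
Repeatedly subtract the largest Fibonacci number that fits:
take 1597 (≤ 1656); 1656 − 1597 = 59
take 55 (≤ 59); 59 − 55 = 4
take 3 (≤ 4); 4 − 3 = 1
take 1 (≤ 1); 1 − 1 = 0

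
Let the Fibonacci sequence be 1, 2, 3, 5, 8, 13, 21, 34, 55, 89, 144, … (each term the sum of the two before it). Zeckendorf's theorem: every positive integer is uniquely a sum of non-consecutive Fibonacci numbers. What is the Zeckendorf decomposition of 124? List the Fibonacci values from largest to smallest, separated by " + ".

Greedily peel off the largest Fibonacci term at each step:
124: greatest Fibonacci not exceeding it is 89, leaving 35
35: greatest Fibonacci not exceeding it is 34, leaving 1
1: greatest Fibonacci not exceeding it is 1, leaving 0
So 124 = 89 + 34 + 1, with no two terms consecutive in the sequence.

89 + 34 + 1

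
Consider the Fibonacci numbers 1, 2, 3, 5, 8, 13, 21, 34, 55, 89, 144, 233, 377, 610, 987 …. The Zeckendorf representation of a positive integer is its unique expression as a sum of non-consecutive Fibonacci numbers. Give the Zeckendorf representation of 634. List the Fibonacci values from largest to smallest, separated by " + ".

610 + 21 + 3

Greedy algorithm:
634: greatest Fibonacci not exceeding it is 610, leaving 24
24: greatest Fibonacci not exceeding it is 21, leaving 3
3: greatest Fibonacci not exceeding it is 3, leaving 0
So 634 = 610 + 21 + 3, with no two terms consecutive in the sequence.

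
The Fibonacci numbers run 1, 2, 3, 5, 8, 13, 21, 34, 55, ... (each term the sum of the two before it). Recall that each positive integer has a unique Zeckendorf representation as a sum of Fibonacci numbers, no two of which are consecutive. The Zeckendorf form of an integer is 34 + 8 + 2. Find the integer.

34 + 8 + 2 = 44.

44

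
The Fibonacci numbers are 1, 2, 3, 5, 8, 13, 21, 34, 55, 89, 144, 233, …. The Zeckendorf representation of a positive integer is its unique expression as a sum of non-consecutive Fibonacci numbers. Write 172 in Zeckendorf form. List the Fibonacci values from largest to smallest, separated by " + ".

144 + 21 + 5 + 2

Greedily peel off the largest Fibonacci term at each step:
172 − 144 = 28
28 − 21 = 7
7 − 5 = 2
2 − 2 = 0
So 172 = 144 + 21 + 5 + 2, with no two terms consecutive in the sequence.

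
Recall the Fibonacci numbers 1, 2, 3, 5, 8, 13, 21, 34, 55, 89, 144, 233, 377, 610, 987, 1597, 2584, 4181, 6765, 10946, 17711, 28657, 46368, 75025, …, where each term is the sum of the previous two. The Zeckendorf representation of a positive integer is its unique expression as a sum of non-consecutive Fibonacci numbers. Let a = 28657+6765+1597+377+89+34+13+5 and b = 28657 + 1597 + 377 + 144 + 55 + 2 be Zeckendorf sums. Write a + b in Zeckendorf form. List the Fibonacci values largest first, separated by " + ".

46368 + 17711 + 4181 + 89 + 13 + 5 + 2

The two numbers are 37537 and 30832, so their sum is 68369.
largest Fibonacci ≤ 68369 is 46368; 68369 − 46368 = 22001
largest Fibonacci ≤ 22001 is 17711; 22001 − 17711 = 4290
largest Fibonacci ≤ 4290 is 4181; 4290 − 4181 = 109
largest Fibonacci ≤ 109 is 89; 109 − 89 = 20
largest Fibonacci ≤ 20 is 13; 20 − 13 = 7
largest Fibonacci ≤ 7 is 5; 7 − 5 = 2
largest Fibonacci ≤ 2 is 2; 2 − 2 = 0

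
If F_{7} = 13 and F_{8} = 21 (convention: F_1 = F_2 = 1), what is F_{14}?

By the doubling identity F_{2k} = F_k(2F_{k+1} − F_k): F_{14} = 13·(2·21 − 13) = 13·29 = 377.

377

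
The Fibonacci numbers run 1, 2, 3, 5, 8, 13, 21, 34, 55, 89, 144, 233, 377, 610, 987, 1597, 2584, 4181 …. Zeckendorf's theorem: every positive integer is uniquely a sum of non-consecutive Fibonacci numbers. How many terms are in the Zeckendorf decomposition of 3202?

Repeatedly subtract the largest Fibonacci number that fits:
3202: greatest Fibonacci not exceeding it is 2584, leaving 618
618: greatest Fibonacci not exceeding it is 610, leaving 8
8: greatest Fibonacci not exceeding it is 8, leaving 0
3202 = 2584 + 610 + 8, which has 3 terms.

3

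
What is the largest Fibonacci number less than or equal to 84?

55

55 ≤ 84 < 89, so the largest Fibonacci number not exceeding 84 is 55.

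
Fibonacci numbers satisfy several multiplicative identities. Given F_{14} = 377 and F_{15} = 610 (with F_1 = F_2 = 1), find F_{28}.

By the doubling identity F_{2k} = F_k(2F_{k+1} − F_k): F_{28} = 377·(2·610 − 377) = 377·843 = 317811.

317811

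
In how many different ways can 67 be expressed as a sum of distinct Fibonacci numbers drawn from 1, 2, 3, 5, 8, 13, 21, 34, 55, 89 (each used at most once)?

67 = 55+8+3+1 = 34+21+8+3+1 — 2 representations.

2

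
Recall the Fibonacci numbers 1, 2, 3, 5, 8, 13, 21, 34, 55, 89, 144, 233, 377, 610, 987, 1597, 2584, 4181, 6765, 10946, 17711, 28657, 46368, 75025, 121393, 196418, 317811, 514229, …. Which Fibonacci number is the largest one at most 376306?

317811

317811 ≤ 376306 < 514229, so the largest Fibonacci number not exceeding 376306 is 317811.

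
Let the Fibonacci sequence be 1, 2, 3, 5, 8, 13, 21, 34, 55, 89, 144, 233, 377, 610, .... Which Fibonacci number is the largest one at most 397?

377 ≤ 397 < 610, so the largest Fibonacci number not exceeding 397 is 377.

377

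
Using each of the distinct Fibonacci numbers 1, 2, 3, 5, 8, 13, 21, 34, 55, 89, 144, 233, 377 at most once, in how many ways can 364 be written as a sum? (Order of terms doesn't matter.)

12

Starting from the Zeckendorf form and repeatedly splitting a term F_k into F_{k−1} + F_{k−2} (when neither is already used) reaches every representation.
364 = 233+89+34+8 = 233+89+34+5+3 = 233+89+21+13+8 = 233+89+34+5+2+1 = … (8 more), for 12 in all.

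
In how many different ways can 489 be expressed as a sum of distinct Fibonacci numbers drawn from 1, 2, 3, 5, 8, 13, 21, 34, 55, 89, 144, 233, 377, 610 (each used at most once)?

12

Starting from the Zeckendorf form and repeatedly splitting a term F_k into F_{k−1} + F_{k−2} (when neither is already used) reaches every representation.
489 = 377+89+21+2 = 377+89+13+8+2 = 377+55+34+21+2 = 233+144+89+21+2 = … (8 more), for 12 in all.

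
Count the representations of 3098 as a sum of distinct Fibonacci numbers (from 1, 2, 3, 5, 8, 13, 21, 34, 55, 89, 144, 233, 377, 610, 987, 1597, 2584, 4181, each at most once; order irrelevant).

Starting from the Zeckendorf form and repeatedly splitting a term F_k into F_{k−1} + F_{k−2} (when neither is already used) reaches every representation.
3098 = 2584+377+89+34+13+1 = 2584+377+89+34+8+5+1 = 2584+233+144+89+34+13+1 = … (32 more), for 35 in all.

35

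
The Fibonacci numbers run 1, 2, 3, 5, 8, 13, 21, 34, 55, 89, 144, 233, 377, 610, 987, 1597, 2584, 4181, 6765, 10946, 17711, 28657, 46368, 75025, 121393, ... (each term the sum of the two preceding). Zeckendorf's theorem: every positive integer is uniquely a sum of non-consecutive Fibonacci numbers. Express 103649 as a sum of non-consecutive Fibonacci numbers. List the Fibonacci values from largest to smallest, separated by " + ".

Repeatedly subtract the largest Fibonacci number that fits:
subtract 75025 from 103649: 28624 remains
subtract 17711 from 28624: 10913 remains
subtract 6765 from 10913: 4148 remains
subtract 2584 from 4148: 1564 remains
subtract 987 from 1564: 577 remains
subtract 377 from 577: 200 remains
subtract 144 from 200: 56 remains
subtract 55 from 56: 1 remains
subtract 1 from 1: 0 remains
So 103649 = 75025 + 17711 + 6765 + 2584 + 987 + 377 + 144 + 55 + 1, with no two terms consecutive in the sequence.

75025 + 17711 + 6765 + 2584 + 987 + 377 + 144 + 55 + 1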